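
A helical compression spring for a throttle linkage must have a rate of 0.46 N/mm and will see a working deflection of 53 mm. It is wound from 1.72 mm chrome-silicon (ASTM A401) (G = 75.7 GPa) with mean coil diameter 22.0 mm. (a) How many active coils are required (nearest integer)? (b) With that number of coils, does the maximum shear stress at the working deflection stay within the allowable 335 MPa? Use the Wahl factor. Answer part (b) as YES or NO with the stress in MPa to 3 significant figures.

(a) 17 coils; (b) YES, τ_max = 297 MPa

N_a = Gd⁴/(8D³k) = (75.7×10³)(1.72⁴)/(8·22.0³·0.46) = 16.91 → N_a = 17
Actual rate k = Gd⁴/(8D³·17) = 0.45751 N/mm
Working load F = kδ = 0.45751·53 = 24.248 N
C = 22.0/1.72 = 12.7907; K_W = (4C−1)/(4C−4)+0.615/C = 1.1117
τ_max = K_W·8FD/(πd³) = 1.1117·266.97 = 296.78 MPa
τ_max ≤ 335 MPa → acceptable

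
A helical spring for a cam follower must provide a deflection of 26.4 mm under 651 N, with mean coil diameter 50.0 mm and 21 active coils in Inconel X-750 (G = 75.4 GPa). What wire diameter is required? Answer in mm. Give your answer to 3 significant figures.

Required rate k = F/δ = 651/26.4 = 24.659 N/mm
d = (8D³N_a·k / G)^(1/4) = (8·50.0³·21·24.659 / (75.4×10³))^0.25
  = (6867.9)^0.25 = 9.1035 mm

9.10 mm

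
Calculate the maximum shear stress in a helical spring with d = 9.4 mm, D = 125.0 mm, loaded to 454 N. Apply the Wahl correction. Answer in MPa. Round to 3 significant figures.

193 MPa

Spring index C = D/d = 125.0/9.4 = 13.2979
K_W = (4C−1)/(4C−4) + 0.615/C = 52.191/49.191 + 0.0462 = 1.1072
τ₀ = 8FD/(πd³) = 8·454·125.0/(π·9.4³) = 454000/2609.4 = 173.99 MPa
τ_max = K·τ₀ = 1.1072 × 173.99 = 192.65 MPa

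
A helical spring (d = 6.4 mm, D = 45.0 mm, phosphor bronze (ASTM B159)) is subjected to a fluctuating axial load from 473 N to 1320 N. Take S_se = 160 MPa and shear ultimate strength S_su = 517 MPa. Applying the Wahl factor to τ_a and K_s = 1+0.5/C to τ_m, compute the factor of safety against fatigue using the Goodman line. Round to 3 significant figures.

C = D/d = 45.0/6.4 = 7.0312; K_W = (4C−1)/(4C−4)+0.615/C = 1.2118; K_s = 1+0.5/C = 1.0711
F_a = (F_max−F_min)/2 = 423.5 N; F_m = (F_max+F_min)/2 = 896.5 N
τ_a = K_W·8F_aD/(πd³) = 1.2118 × 185.13 = 224.34 MPa
τ_m = K_s·8F_mD/(πd³) = 1.0711 × 391.89 = 419.76 MPa
Goodman: 1/n_f = τ_a/S_se + τ_m/S_su = 224.34/160 + 419.76/517 = 1.40212 + 0.81191 = 2.214
n_f = 1/2.214 = 0.4517

0.452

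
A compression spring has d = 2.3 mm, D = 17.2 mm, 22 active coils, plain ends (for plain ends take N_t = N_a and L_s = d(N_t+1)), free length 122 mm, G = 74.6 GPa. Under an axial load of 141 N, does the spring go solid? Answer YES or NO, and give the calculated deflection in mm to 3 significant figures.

k = Gd⁴/(8D³N_a) = (74.6×10³)(2.3⁴)/(8·17.2³·22) = 2.3311 N/mm
N_t = 22; L_s = 2.3·23 = 52.9 mm; δ_solid = L₀ − L_s = 122 − 52.9 = 69.1 mm
δ = F/k = 141/2.3311 = 60.488 mm
δ < δ_solid → spring does not go solid

NO, δ = 60.5 mm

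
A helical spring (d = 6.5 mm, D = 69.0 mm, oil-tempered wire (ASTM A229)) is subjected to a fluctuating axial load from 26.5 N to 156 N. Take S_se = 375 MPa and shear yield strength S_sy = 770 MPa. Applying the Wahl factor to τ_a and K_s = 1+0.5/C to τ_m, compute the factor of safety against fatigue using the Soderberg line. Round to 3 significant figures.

4.88

C = D/d = 69.0/6.5 = 10.6154; K_W = (4C−1)/(4C−4)+0.615/C = 1.1359; K_s = 1+0.5/C = 1.0471
F_a = (F_max−F_min)/2 = 64.75 N; F_m = (F_max+F_min)/2 = 91.25 N
τ_a = K_W·8F_aD/(πd³) = 1.1359 × 41.428 = 47.059 MPa
τ_m = K_s·8F_mD/(πd³) = 1.0471 × 58.382 = 61.132 MPa
Soderberg: 1/n_f = τ_a/S_se + τ_m/S_sy = 47.059/375 + 61.132/770 = 0.12549 + 0.07939 = 0.20488
n_f = 1/0.20488 = 4.881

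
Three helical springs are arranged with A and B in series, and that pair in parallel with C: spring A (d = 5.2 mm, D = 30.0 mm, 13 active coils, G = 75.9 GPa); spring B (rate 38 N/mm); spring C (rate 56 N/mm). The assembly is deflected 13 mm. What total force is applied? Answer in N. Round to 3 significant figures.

897 N

k_A = Gd⁴/(8D³N_a) = (75.9×10³)(5.2⁴)/(8·30.0³·13) = 19.763 N/mm
Springs A,B series: k_AB = 1/(1/19.763+1/38) = 13.001 N/mm; parallel with C: k_eq = 13.001+56 = 69.001 N/mm
F = k_eq·δ = 69.001·13 = 897.02 N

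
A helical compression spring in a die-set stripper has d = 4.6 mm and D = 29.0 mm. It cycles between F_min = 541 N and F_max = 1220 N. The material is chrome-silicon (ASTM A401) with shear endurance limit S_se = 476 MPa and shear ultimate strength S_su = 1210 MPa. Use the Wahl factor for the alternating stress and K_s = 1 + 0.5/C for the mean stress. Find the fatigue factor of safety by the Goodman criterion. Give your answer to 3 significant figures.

0.790

C = D/d = 29.0/4.6 = 6.3043; K_W = (4C−1)/(4C−4)+0.615/C = 1.2389; K_s = 1+0.5/C = 1.0793
F_a = (F_max−F_min)/2 = 339.5 N; F_m = (F_max+F_min)/2 = 880.5 N
τ_a = K_W·8F_aD/(πd³) = 1.2389 × 257.58 = 319.12 MPa
τ_m = K_s·8F_mD/(πd³) = 1.0793 × 668.03 = 721.01 MPa
Goodman: 1/n_f = τ_a/S_se + τ_m/S_su = 319.12/476 + 721.01/1210 = 0.67042 + 0.59587 = 1.2663
n_f = 1/1.2663 = 0.7897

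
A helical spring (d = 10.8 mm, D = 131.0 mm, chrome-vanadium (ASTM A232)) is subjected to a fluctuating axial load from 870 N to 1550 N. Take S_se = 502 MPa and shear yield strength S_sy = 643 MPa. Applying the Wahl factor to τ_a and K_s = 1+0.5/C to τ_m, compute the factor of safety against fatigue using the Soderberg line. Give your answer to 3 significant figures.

C = D/d = 131.0/10.8 = 12.1296; K_W = (4C−1)/(4C−4)+0.615/C = 1.1181; K_s = 1+0.5/C = 1.0412
F_a = (F_max−F_min)/2 = 340 N; F_m = (F_max+F_min)/2 = 1210 N
τ_a = K_W·8F_aD/(πd³) = 1.1181 × 90.037 = 100.67 MPa
τ_m = K_s·8F_mD/(πd³) = 1.0412 × 320.42 = 333.63 MPa
Soderberg: 1/n_f = τ_a/S_se + τ_m/S_sy = 100.67/502 + 333.63/643 = 0.20054 + 0.51887 = 0.7194
n_f = 1/0.7194 = 1.39

1.39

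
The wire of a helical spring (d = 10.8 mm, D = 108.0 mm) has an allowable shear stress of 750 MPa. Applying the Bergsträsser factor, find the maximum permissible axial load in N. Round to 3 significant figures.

3030 N

C = D/d = 108.0/10.8 = 10.0000
K_B = (4C+2)/(4C−3) = 42.000/37.000 = 1.1351
τ_max = K·8FD/(πd³) → F_max = τ_allow·πd³/(8DK)
F_max = 750·π·10.8³/(8·108.0·1.1351) = 2.9681e+06/980.76 = 3026.4 N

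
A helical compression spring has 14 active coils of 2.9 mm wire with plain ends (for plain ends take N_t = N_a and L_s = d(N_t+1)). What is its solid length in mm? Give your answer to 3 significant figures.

43.5 mm

plain ends: N_t = N_a = 14
L_s = d·(N_t+1) = 2.9 × 15 = 43.5 mm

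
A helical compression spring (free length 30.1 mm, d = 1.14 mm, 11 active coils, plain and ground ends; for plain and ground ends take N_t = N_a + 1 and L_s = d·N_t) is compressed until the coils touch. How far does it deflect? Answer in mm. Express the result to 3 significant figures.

16.4 mm

N_t = 12; L_s = 1.14·12 = 13.68 mm
δ_solid = L₀ − L_s = 30.1 − 13.68 = 16.42 mm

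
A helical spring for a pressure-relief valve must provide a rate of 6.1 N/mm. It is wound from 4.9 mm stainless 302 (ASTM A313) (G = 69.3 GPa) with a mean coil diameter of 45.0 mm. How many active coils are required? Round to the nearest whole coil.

9

N_a = Gd⁴/(8D³k) = (69.3×10³ × 4.9⁴)/(8 × 45.0³ × 6.1)
    = 3.99501e+07 / 4.4469e+06 = 8.984 → 9 coils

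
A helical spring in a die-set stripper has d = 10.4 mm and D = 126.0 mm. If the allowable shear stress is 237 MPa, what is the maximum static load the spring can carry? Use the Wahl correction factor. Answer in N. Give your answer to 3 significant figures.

C = D/d = 126.0/10.4 = 12.1154
K_W = (4C−1)/(4C−4) + 0.615/C = 47.462/44.462 + 0.0508 = 1.1182
τ_max = K·8FD/(πd³) → F_max = τ_allow·πd³/(8DK)
F_max = 237·π·10.4³/(8·126.0·1.1182) = 8.3753e+05/1127.2 = 743.03 N

743 N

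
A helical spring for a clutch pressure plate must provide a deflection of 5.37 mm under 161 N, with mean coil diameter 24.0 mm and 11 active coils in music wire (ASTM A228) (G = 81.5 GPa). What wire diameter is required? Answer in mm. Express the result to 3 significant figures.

4.60 mm

Required rate k = F/δ = 161/5.37 = 29.981 N/mm
d = (8D³N_a·k / G)^(1/4) = (8·24.0³·11·29.981 / (81.5×10³))^0.25
  = (447.52)^0.25 = 4.5994 mm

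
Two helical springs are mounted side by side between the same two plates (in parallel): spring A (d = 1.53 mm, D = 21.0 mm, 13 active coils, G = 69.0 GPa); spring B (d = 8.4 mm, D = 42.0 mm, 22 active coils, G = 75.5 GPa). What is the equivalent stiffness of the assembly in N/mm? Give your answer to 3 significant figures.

29.2 N/mm

k_A = Gd⁴/(8D³N_a) = (69.0×10³)(1.53⁴)/(8·21.0³·13) = 0.39258 N/mm
k_B = Gd⁴/(8D³N_a) = (75.5×10³)(8.4⁴)/(8·42.0³·22) = 28.827 N/mm
Parallel: k_eq = 0.39258 + 28.827 = 29.22 N/mm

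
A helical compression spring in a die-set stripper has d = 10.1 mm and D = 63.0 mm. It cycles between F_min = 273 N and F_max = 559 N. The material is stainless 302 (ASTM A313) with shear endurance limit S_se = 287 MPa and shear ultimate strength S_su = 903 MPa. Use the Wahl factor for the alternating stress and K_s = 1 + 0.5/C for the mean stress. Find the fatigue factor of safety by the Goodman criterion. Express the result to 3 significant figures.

5.75

C = D/d = 63.0/10.1 = 6.2376; K_W = (4C−1)/(4C−4)+0.615/C = 1.2418; K_s = 1+0.5/C = 1.0802
F_a = (F_max−F_min)/2 = 143 N; F_m = (F_max+F_min)/2 = 416 N
τ_a = K_W·8F_aD/(πd³) = 1.2418 × 22.267 = 27.65 MPa
τ_m = K_s·8F_mD/(πd³) = 1.0802 × 64.775 = 69.968 MPa
Goodman: 1/n_f = τ_a/S_se + τ_m/S_su = 27.65/287 + 69.968/903 = 0.09634 + 0.07748 = 0.17383
n_f = 1/0.17383 = 5.753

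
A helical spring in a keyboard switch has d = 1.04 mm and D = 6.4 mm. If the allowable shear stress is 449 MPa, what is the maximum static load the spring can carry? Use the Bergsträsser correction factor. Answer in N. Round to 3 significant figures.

25.2 N

C = D/d = 6.4/1.04 = 6.1538
K_B = (4C+2)/(4C−3) = 26.615/21.615 = 1.2313
τ_max = K·8FD/(πd³) → F_max = τ_allow·πd³/(8DK)
F_max = 449·π·1.04³/(8·6.4·1.2313) = 1586.7/63.043 = 25.168 N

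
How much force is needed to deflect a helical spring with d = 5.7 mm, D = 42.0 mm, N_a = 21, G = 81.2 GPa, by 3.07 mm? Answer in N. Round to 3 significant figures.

k = Gd⁴/(8D³N_a) = (81.2×10³)(5.7⁴)/(8·42.0³·21) = 6.8865 N/mm
F = k·δ = 6.8865 × 3.07 = 21.142 N

21.1 N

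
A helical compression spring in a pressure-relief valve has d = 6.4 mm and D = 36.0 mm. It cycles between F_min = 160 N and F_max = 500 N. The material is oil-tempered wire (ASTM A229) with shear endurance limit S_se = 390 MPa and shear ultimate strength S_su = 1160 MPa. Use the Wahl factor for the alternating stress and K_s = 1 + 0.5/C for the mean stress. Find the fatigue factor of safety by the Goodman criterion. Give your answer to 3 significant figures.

C = D/d = 36.0/6.4 = 5.6250; K_W = (4C−1)/(4C−4)+0.615/C = 1.2715; K_s = 1+0.5/C = 1.0889
F_a = (F_max−F_min)/2 = 170 N; F_m = (F_max+F_min)/2 = 330 N
τ_a = K_W·8F_aD/(πd³) = 1.2715 × 59.45 = 75.59 MPa
τ_m = K_s·8F_mD/(πd³) = 1.0889 × 115.4 = 125.66 MPa
Goodman: 1/n_f = τ_a/S_se + τ_m/S_su = 75.59/390 + 125.66/1160 = 0.19382 + 0.10833 = 0.30215
n_f = 1/0.30215 = 3.31

3.31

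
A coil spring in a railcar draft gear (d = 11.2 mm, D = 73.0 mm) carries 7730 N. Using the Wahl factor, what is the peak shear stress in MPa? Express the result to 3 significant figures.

1260 MPa

Spring index C = D/d = 73.0/11.2 = 6.5179
K_W = (4C−1)/(4C−4) + 0.615/C = 25.071/22.071 + 0.0944 = 1.2303
τ₀ = 8FD/(πd³) = 8·7730·73.0/(π·11.2³) = 4.51432e+06/4413.7 = 1022.8 MPa
τ_max = K·τ₀ = 1.2303 × 1022.8 = 1258.3 MPa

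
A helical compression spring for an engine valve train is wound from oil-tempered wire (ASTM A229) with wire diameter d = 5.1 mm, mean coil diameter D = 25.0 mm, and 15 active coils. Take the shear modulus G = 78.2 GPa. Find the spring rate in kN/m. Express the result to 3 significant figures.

28.2 kN/m

k = Gd⁴/(8D³N_a) = (78.2×10³ × 5.1⁴) / (8 × 25.0³ × 15)
  = 5.29039e+07 / 1.875e+06 = 28.215 N/mm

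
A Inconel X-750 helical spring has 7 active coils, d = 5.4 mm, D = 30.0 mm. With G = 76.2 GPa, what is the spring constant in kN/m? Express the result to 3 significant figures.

k = Gd⁴/(8D³N_a) = (76.2×10³ × 5.4⁴) / (8 × 30.0³ × 7)
  = 6.47933e+07 / 1.512e+06 = 42.853 N/mm

42.9 kN/m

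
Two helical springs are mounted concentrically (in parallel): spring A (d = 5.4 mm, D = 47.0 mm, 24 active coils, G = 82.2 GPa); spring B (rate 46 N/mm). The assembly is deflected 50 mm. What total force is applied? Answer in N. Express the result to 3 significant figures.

k_A = Gd⁴/(8D³N_a) = (82.2×10³)(5.4⁴)/(8·47.0³·24) = 3.5063 N/mm
Parallel: k_eq = 3.5063 + 46 = 49.506 N/mm
F = k_eq·δ = 49.506·50 = 2475.3 N

2480 N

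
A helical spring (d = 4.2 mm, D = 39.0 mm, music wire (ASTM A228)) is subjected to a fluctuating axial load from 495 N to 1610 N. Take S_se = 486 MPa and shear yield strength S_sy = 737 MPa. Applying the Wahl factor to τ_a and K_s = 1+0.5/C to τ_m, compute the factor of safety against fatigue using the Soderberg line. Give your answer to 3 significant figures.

C = D/d = 39.0/4.2 = 9.2857; K_W = (4C−1)/(4C−4)+0.615/C = 1.1567; K_s = 1+0.5/C = 1.0538
F_a = (F_max−F_min)/2 = 557.5 N; F_m = (F_max+F_min)/2 = 1052.5 N
τ_a = K_W·8F_aD/(πd³) = 1.1567 × 747.31 = 864.45 MPa
τ_m = K_s·8F_mD/(πd³) = 1.0538 × 1410.8 = 1486.8 MPa
Soderberg: 1/n_f = τ_a/S_se + τ_m/S_sy = 864.45/486 + 1486.8/737 = 1.77871 + 2.01738 = 3.7961
n_f = 1/3.7961 = 0.2634

0.263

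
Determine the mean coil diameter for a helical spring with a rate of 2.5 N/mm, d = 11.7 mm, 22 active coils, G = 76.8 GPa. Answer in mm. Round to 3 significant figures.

D = (Gd⁴/(8N_a·k))^(1/3) = (76.8×10³·11.7⁴/(8·22·2.5))^(1/3)
  = (3.27078e+06)^(1/3) = 148.4399 mm

148 mm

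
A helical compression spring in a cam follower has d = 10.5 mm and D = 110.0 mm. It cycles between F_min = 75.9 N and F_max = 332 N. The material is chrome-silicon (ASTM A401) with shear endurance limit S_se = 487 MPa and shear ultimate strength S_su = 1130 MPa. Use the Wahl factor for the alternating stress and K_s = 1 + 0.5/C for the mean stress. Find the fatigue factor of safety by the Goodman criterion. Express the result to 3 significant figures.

8.46

C = D/d = 110.0/10.5 = 10.4762; K_W = (4C−1)/(4C−4)+0.615/C = 1.1379; K_s = 1+0.5/C = 1.0477
F_a = (F_max−F_min)/2 = 128.05 N; F_m = (F_max+F_min)/2 = 203.95 N
τ_a = K_W·8F_aD/(πd³) = 1.1379 × 30.984 = 35.256 MPa
τ_m = K_s·8F_mD/(πd³) = 1.0477 × 49.35 = 51.706 MPa
Goodman: 1/n_f = τ_a/S_se + τ_m/S_su = 35.256/487 + 51.706/1130 = 0.07239 + 0.04576 = 0.11815
n_f = 1/0.11815 = 8.464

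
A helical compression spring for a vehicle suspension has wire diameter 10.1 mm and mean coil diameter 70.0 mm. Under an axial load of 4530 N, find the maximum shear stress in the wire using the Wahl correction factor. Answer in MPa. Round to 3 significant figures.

952 MPa

Spring index C = D/d = 70.0/10.1 = 6.9307
K_W = (4C−1)/(4C−4) + 0.615/C = 26.723/23.723 + 0.0887 = 1.2152
τ₀ = 8FD/(πd³) = 8·4530·70.0/(π·10.1³) = 2.5368e+06/3236.8 = 783.74 MPa
τ_max = K·τ₀ = 1.2152 × 783.74 = 952.4 MPa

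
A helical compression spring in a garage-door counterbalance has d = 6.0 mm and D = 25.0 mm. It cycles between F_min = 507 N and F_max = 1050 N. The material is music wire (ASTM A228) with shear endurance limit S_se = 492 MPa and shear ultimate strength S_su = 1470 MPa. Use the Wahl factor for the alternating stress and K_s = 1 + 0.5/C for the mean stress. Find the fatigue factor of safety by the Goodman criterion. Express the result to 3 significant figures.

2.50

C = D/d = 25.0/6.0 = 4.1667; K_W = (4C−1)/(4C−4)+0.615/C = 1.3844; K_s = 1+0.5/C = 1.1200
F_a = (F_max−F_min)/2 = 271.5 N; F_m = (F_max+F_min)/2 = 778.5 N
τ_a = K_W·8F_aD/(πd³) = 1.3844 × 80.02 = 110.78 MPa
τ_m = K_s·8F_mD/(πd³) = 1.1200 × 229.45 = 256.98 MPa
Goodman: 1/n_f = τ_a/S_se + τ_m/S_su = 110.78/492 + 256.98/1470 = 0.22517 + 0.17482 = 0.39999
n_f = 1/0.39999 = 2.5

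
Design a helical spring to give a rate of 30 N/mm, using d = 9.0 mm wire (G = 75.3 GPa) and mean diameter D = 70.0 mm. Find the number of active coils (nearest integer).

N_a = Gd⁴/(8D³k) = (75.3×10³ × 9.0⁴)/(8 × 70.0³ × 30)
    = 4.94043e+08 / 8.232e+07 = 6.001 → 6 coils

6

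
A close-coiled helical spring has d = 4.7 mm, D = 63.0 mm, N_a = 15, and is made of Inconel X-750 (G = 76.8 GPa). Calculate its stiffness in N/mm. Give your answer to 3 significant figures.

1.25 N/mm

k = Gd⁴/(8D³N_a) = (76.8×10³ × 4.7⁴) / (8 × 63.0³ × 15)
  = 3.7476e+07 / 3.00056e+07 = 1.249 N/mm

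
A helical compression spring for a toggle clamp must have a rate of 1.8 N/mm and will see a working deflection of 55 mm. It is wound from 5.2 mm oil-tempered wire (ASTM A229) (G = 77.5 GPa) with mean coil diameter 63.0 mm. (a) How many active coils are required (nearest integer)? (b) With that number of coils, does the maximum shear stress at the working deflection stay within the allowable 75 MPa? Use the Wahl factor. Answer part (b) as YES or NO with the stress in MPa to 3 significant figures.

N_a = Gd⁴/(8D³k) = (77.5×10³)(5.2⁴)/(8·63.0³·1.8) = 15.74 → N_a = 16
Actual rate k = Gd⁴/(8D³·16) = 1.7704 N/mm
Working load F = kδ = 1.7704·55 = 97.375 N
C = 63.0/5.2 = 12.1154; K_W = (4C−1)/(4C−4)+0.615/C = 1.1182
τ_max = K_W·8FD/(πd³) = 1.1182·111.1 = 124.24 MPa
τ_max > 75 MPa → exceeds allowable

(a) 16 coils; (b) NO, τ_max = 124 MPa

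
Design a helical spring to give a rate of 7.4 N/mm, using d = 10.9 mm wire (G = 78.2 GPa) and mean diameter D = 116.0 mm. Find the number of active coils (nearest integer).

12

N_a = Gd⁴/(8D³k) = (78.2×10³ × 10.9⁴)/(8 × 116.0³ × 7.4)
    = 1.10386e+09 / 9.2405e+07 = 11.95 → 12 coils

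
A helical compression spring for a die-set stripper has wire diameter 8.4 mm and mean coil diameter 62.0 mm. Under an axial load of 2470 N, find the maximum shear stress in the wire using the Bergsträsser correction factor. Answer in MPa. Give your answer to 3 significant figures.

Spring index C = D/d = 62.0/8.4 = 7.3810
K_B = (4C+2)/(4C−3) = 31.524/26.524 = 1.1885
τ₀ = 8FD/(πd³) = 8·2470·62.0/(π·8.4³) = 1.22512e+06/1862 = 657.95 MPa
τ_max = K·τ₀ = 1.1885 × 657.95 = 781.98 MPa

782 MPa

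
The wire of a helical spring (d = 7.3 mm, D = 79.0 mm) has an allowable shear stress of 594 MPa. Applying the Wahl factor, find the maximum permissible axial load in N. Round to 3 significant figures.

C = D/d = 79.0/7.3 = 10.8219
K_W = (4C−1)/(4C−4) + 0.615/C = 42.288/39.288 + 0.0568 = 1.1332
τ_max = K·8FD/(πd³) → F_max = τ_allow·πd³/(8DK)
F_max = 594·π·7.3³/(8·79.0·1.1332) = 7.2595e+05/716.18 = 1013.6 N

1010 N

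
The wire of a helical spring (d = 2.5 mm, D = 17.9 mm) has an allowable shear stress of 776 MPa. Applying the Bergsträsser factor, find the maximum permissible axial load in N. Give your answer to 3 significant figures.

C = D/d = 17.9/2.5 = 7.1600
K_B = (4C+2)/(4C−3) = 30.640/25.640 = 1.1950
τ_max = K·8FD/(πd³) → F_max = τ_allow·πd³/(8DK)
F_max = 776·π·2.5³/(8·17.9·1.1950) = 38092/171.13 = 222.6 N

223 N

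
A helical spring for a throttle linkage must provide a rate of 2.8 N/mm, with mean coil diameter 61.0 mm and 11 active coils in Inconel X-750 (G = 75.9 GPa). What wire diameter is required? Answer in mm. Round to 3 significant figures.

5.21 mm

d = (8D³N_a·k / G)^(1/4) = (8·61.0³·11·2.8 / (75.9×10³))^0.25
  = (736.87)^0.25 = 5.2101 mm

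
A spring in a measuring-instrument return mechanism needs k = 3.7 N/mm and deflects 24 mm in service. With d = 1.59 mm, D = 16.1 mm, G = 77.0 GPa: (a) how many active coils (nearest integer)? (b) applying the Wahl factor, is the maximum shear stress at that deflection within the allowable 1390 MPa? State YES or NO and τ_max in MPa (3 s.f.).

(a) 4 coils; (b) YES, τ_max = 1030 MPa

N_a = Gd⁴/(8D³k) = (77.0×10³)(1.59⁴)/(8·16.1³·3.7) = 3.984 → N_a = 4
Actual rate k = Gd⁴/(8D³·4) = 3.6851 N/mm
Working load F = kδ = 3.6851·24 = 88.443 N
C = 16.1/1.59 = 10.1258; K_W = (4C−1)/(4C−4)+0.615/C = 1.1429
τ_max = K_W·8FD/(πd³) = 1.1429·902.06 = 1031 MPa
τ_max ≤ 1390 MPa → acceptable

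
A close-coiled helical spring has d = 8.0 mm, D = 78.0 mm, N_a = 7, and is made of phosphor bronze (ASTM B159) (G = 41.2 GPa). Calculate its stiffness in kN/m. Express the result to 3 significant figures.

k = Gd⁴/(8D³N_a) = (41.2×10³ × 8.0⁴) / (8 × 78.0³ × 7)
  = 1.68755e+08 / 2.65749e+07 = 6.3502 N/mm

6.35 kN/m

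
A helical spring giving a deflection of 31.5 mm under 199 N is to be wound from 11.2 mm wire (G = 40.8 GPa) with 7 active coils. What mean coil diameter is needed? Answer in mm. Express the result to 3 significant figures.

Required rate k = F/δ = 199/31.5 = 6.3175 N/mm
D = (Gd⁴/(8N_a·k))^(1/3) = (40.8×10³·11.2⁴/(8·7·6.3175))^(1/3)
  = (1.81469e+06)^(1/3) = 121.9740 mm

122 mm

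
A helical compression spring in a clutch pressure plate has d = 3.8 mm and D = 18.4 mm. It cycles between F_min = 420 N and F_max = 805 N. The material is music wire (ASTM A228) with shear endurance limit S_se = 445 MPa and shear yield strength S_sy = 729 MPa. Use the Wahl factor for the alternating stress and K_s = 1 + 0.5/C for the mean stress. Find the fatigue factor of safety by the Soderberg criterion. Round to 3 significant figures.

C = D/d = 18.4/3.8 = 4.8421; K_W = (4C−1)/(4C−4)+0.615/C = 1.3222; K_s = 1+0.5/C = 1.1033
F_a = (F_max−F_min)/2 = 192.5 N; F_m = (F_max+F_min)/2 = 612.5 N
τ_a = K_W·8F_aD/(πd³) = 1.3222 × 164.38 = 217.34 MPa
τ_m = K_s·8F_mD/(πd³) = 1.1033 × 523.01 = 577.02 MPa
Soderberg: 1/n_f = τ_a/S_se + τ_m/S_sy = 217.34/445 + 577.02/729 = 0.48841 + 0.79152 = 1.2799
n_f = 1/1.2799 = 0.7813

0.781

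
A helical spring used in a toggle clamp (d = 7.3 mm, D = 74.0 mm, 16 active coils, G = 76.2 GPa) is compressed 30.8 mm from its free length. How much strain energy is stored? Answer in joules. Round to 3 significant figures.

1.98 J

k = Gd⁴/(8D³N_a) = (76.2×10³)(7.3⁴)/(8·74.0³·16) = 4.172 N/mm
U = ½kδ² = 0.5 × 4.172 × 30.8² = 1978.8 N·mm = 1.9788 J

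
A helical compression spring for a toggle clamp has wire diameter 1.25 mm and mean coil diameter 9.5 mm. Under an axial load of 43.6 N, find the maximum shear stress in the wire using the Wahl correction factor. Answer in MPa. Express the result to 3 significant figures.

Spring index C = D/d = 9.5/1.25 = 7.6000
K_W = (4C−1)/(4C−4) + 0.615/C = 29.400/26.400 + 0.0809 = 1.1946
τ₀ = 8FD/(πd³) = 8·43.6·9.5/(π·1.25³) = 3313.6/6.1359 = 540.03 MPa
τ_max = K·τ₀ = 1.1946 × 540.03 = 645.1 MPa

645 MPa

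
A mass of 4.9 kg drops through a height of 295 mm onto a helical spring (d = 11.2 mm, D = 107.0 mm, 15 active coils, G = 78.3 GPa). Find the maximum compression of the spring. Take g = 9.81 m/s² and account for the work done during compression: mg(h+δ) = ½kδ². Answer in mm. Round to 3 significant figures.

k = Gd⁴/(8D³N_a) = (78.3×10³)(11.2⁴)/(8·107.0³·15) = 8.3811 N/mm
W = mg = 4.9 × 9.81 = 48.069 N
½kδ² − Wδ − Wh = 0 → δ = (W + √(W² + 2kWh))/k
δ = (48.069 + √(2310.6 + 237694))/8.3811 = (48.069 + 489.9)/8.3811 = 64.189 mm

64.2 mm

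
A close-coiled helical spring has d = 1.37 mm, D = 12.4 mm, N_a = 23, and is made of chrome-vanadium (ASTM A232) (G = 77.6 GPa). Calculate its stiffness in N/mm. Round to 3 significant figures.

k = Gd⁴/(8D³N_a) = (77.6×10³ × 1.37⁴) / (8 × 12.4³ × 23)
  = 273366 / 350819 = 0.77922 N/mm

0.779 N/mm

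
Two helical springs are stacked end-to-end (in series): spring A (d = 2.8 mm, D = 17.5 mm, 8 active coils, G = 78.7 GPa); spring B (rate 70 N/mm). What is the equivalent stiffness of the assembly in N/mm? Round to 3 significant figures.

11.7 N/mm

k_A = Gd⁴/(8D³N_a) = (78.7×10³)(2.8⁴)/(8·17.5³·8) = 14.103 N/mm
Series: 1/k_eq = 1/14.103 + 1/70 = 0.085192; k_eq = 11.738 N/mm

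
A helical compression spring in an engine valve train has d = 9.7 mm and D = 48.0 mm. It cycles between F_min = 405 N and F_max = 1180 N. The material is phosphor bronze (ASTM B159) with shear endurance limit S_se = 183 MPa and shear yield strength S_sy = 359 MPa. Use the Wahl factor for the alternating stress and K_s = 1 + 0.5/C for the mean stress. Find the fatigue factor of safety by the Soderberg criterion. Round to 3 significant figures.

C = D/d = 48.0/9.7 = 4.9485; K_W = (4C−1)/(4C−4)+0.615/C = 1.3142; K_s = 1+0.5/C = 1.1010
F_a = (F_max−F_min)/2 = 387.5 N; F_m = (F_max+F_min)/2 = 792.5 N
τ_a = K_W·8F_aD/(πd³) = 1.3142 × 51.896 = 68.204 MPa
τ_m = K_s·8F_mD/(πd³) = 1.1010 × 106.14 = 116.86 MPa
Soderberg: 1/n_f = τ_a/S_se + τ_m/S_sy = 68.204/183 + 116.86/359 = 0.37270 + 0.32552 = 0.69822
n_f = 1/0.69822 = 1.432

1.43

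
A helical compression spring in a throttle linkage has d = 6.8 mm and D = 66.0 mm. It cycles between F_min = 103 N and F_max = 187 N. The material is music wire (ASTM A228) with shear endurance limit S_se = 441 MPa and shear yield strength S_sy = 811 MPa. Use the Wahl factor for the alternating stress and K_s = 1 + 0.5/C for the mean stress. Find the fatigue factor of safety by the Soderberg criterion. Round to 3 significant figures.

C = D/d = 66.0/6.8 = 9.7059; K_W = (4C−1)/(4C−4)+0.615/C = 1.1495; K_s = 1+0.5/C = 1.0515
F_a = (F_max−F_min)/2 = 42 N; F_m = (F_max+F_min)/2 = 145 N
τ_a = K_W·8F_aD/(πd³) = 1.1495 × 22.449 = 25.806 MPa
τ_m = K_s·8F_mD/(πd³) = 1.0515 × 77.504 = 81.497 MPa
Soderberg: 1/n_f = τ_a/S_se + τ_m/S_sy = 25.806/441 + 81.497/811 = 0.05852 + 0.10049 = 0.15901
n_f = 1/0.15901 = 6.289

6.29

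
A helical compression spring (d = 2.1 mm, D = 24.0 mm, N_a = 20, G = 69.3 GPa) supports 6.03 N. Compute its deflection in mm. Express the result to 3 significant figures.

k = Gd⁴/(8D³N_a) = (69.3×10³)(2.1⁴)/(8·24.0³·20) = 0.60934 N/mm
δ = F/k = 6.03 / 0.60934 = 9.896 mm

9.90 mm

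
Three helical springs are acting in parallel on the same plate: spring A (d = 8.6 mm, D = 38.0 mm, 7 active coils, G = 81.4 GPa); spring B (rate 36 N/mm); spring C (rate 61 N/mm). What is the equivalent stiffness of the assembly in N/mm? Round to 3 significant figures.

242 N/mm

k_A = Gd⁴/(8D³N_a) = (81.4×10³)(8.6⁴)/(8·38.0³·7) = 144.9 N/mm
Parallel: k_eq = 144.9 + 36 + 61 = 241.9 N/mm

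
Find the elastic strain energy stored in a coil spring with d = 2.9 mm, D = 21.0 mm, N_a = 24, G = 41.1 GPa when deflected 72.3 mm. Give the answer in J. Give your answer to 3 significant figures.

4.27 J

k = Gd⁴/(8D³N_a) = (41.1×10³)(2.9⁴)/(8·21.0³·24) = 1.6348 N/mm
U = ½kδ² = 0.5 × 1.6348 × 72.3² = 4272.9 N·mm = 4.2729 J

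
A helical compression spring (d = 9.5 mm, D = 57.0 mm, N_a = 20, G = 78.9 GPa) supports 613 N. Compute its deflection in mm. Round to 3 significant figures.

k = Gd⁴/(8D³N_a) = (78.9×10³)(9.5⁴)/(8·57.0³·20) = 21.688 N/mm
δ = F/k = 613 / 21.688 = 28.264 mm

28.3 mm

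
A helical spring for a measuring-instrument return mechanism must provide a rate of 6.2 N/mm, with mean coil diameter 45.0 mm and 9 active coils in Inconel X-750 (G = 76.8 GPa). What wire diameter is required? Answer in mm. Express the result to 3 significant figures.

d = (8D³N_a·k / G)^(1/4) = (8·45.0³·9·6.2 / (76.8×10³))^0.25
  = (529.66)^0.25 = 4.7973 mm

4.80 mm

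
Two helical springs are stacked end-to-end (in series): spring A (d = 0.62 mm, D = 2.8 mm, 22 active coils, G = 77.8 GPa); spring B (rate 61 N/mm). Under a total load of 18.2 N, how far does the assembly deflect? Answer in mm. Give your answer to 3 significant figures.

k_A = Gd⁴/(8D³N_a) = (77.8×10³)(0.62⁴)/(8·2.8³·22) = 2.9755 N/mm
Series: 1/k_eq = 1/2.9755 + 1/61 = 0.35247; k_eq = 2.8371 N/mm
δ = F/k_eq = 18.2/2.8371 = 6.415 mm

6.41 mm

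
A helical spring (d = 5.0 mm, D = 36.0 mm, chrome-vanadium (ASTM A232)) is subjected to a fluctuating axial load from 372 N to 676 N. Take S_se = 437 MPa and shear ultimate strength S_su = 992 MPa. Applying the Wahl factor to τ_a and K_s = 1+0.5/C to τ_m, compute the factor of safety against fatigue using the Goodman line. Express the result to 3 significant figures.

1.38

C = D/d = 36.0/5.0 = 7.2000; K_W = (4C−1)/(4C−4)+0.615/C = 1.2064; K_s = 1+0.5/C = 1.0694
F_a = (F_max−F_min)/2 = 152 N; F_m = (F_max+F_min)/2 = 524 N
τ_a = K_W·8F_aD/(πd³) = 1.2064 × 111.47 = 134.48 MPa
τ_m = K_s·8F_mD/(πd³) = 1.0694 × 384.29 = 410.98 MPa
Goodman: 1/n_f = τ_a/S_se + τ_m/S_su = 134.48/437 + 410.98/992 = 0.30774 + 0.41430 = 0.72203
n_f = 1/0.72203 = 1.385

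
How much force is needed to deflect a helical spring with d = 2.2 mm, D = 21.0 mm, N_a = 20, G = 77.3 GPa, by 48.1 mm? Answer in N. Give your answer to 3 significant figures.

k = Gd⁴/(8D³N_a) = (77.3×10³)(2.2⁴)/(8·21.0³·20) = 1.2221 N/mm
F = k·δ = 1.2221 × 48.1 = 58.781 N

58.8 N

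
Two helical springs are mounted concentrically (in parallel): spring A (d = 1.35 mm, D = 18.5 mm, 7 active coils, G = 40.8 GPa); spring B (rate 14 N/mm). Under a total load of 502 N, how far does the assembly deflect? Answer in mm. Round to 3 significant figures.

k_A = Gd⁴/(8D³N_a) = (40.8×10³)(1.35⁴)/(8·18.5³·7) = 0.3822 N/mm
Parallel: k_eq = 0.3822 + 14 = 14.382 N/mm
δ = F/k_eq = 502/14.382 = 34.904 mm

34.9 mm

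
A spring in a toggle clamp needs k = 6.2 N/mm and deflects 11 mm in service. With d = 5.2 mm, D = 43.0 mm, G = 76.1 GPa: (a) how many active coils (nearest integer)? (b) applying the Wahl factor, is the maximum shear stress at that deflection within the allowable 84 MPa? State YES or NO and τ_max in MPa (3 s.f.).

(a) 14 coils; (b) YES, τ_max = 63.0 MPa

N_a = Gd⁴/(8D³k) = (76.1×10³)(5.2⁴)/(8·43.0³·6.2) = 14.11 → N_a = 14
Actual rate k = Gd⁴/(8D³·14) = 6.2485 N/mm
Working load F = kδ = 6.2485·11 = 68.733 N
C = 43.0/5.2 = 8.2692; K_W = (4C−1)/(4C−4)+0.615/C = 1.1775
τ_max = K_W·8FD/(πd³) = 1.1775·53.526 = 63.03 MPa
τ_max ≤ 84 MPa → acceptable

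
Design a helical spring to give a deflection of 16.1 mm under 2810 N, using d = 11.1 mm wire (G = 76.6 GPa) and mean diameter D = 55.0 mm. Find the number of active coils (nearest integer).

Required rate k = F/δ = 2810/16.1 = 174.53 N/mm
N_a = Gd⁴/(8D³k) = (76.6×10³ × 11.1⁴)/(8 × 55.0³ × 174.53)
    = 1.16284e+09 / 2.32305e+08 = 5.006 → 5 coils

5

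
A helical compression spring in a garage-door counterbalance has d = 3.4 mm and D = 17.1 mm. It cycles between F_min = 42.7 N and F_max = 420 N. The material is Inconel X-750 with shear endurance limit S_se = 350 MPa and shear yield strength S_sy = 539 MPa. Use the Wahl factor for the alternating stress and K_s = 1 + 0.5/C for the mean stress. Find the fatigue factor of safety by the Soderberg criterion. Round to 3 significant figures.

C = D/d = 17.1/3.4 = 5.0294; K_W = (4C−1)/(4C−4)+0.615/C = 1.3084; K_s = 1+0.5/C = 1.0994
F_a = (F_max−F_min)/2 = 188.65 N; F_m = (F_max+F_min)/2 = 231.35 N
τ_a = K_W·8F_aD/(πd³) = 1.3084 × 209 = 273.46 MPa
τ_m = K_s·8F_mD/(πd³) = 1.0994 × 256.31 = 281.79 MPa
Soderberg: 1/n_f = τ_a/S_se + τ_m/S_sy = 273.46/350 + 281.79/539 = 0.78133 + 0.52281 = 1.3041
n_f = 1/1.3041 = 0.7668

0.767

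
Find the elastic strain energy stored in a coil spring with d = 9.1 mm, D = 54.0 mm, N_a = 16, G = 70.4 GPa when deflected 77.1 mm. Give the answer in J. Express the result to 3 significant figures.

71.2 J

k = Gd⁴/(8D³N_a) = (70.4×10³)(9.1⁴)/(8·54.0³·16) = 23.952 N/mm
U = ½kδ² = 0.5 × 23.952 × 77.1² = 71191 N·mm = 71.191 J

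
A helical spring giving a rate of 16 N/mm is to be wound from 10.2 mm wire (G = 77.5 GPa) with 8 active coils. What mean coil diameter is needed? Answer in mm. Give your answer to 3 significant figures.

D = (Gd⁴/(8N_a·k))^(1/3) = (77.5×10³·10.2⁴/(8·8·16))^(1/3)
  = (819224)^(1/3) = 93.5695 mm

93.6 mm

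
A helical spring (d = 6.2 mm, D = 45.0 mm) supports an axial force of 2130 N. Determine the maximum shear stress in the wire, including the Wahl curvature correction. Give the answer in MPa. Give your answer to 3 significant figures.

1230 MPa

Spring index C = D/d = 45.0/6.2 = 7.2581
K_W = (4C−1)/(4C−4) + 0.615/C = 28.032/25.032 + 0.0847 = 1.2046
τ₀ = 8FD/(πd³) = 8·2130·45.0/(π·6.2³) = 766800/748.73 = 1024.1 MPa
τ_max = K·τ₀ = 1.2046 × 1024.1 = 1233.7 MPa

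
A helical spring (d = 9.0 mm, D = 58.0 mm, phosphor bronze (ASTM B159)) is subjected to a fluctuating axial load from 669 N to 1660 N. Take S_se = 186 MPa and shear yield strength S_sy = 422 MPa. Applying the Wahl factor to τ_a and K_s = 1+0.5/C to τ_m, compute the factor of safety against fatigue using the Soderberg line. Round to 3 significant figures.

0.789

C = D/d = 58.0/9.0 = 6.4444; K_W = (4C−1)/(4C−4)+0.615/C = 1.2332; K_s = 1+0.5/C = 1.0776
F_a = (F_max−F_min)/2 = 495.5 N; F_m = (F_max+F_min)/2 = 1164.5 N
τ_a = K_W·8F_aD/(πd³) = 1.2332 × 100.39 = 123.8 MPa
τ_m = K_s·8F_mD/(πd³) = 1.0776 × 235.93 = 254.23 MPa
Soderberg: 1/n_f = τ_a/S_se + τ_m/S_sy = 123.8/186 + 254.23/422 = 0.66558 + 0.60245 = 1.268
n_f = 1/1.268 = 0.7886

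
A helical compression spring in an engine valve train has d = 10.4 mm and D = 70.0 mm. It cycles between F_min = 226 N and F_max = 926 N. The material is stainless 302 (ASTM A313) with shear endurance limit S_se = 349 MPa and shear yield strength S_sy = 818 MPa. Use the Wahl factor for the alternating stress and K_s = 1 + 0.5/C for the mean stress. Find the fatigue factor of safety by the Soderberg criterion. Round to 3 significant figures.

C = D/d = 70.0/10.4 = 6.7308; K_W = (4C−1)/(4C−4)+0.615/C = 1.2222; K_s = 1+0.5/C = 1.0743
F_a = (F_max−F_min)/2 = 350 N; F_m = (F_max+F_min)/2 = 576 N
τ_a = K_W·8F_aD/(πd³) = 1.2222 × 55.463 = 67.79 MPa
τ_m = K_s·8F_mD/(πd³) = 1.0743 × 91.277 = 98.057 MPa
Soderberg: 1/n_f = τ_a/S_se + τ_m/S_sy = 67.79/349 + 98.057/818 = 0.19424 + 0.11987 = 0.31411
n_f = 1/0.31411 = 3.184

3.18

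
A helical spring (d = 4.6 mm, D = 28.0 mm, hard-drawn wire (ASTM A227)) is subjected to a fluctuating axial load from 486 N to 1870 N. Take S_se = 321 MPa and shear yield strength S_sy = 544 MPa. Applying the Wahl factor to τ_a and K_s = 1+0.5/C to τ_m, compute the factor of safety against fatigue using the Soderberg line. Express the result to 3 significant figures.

0.271

C = D/d = 28.0/4.6 = 6.0870; K_W = (4C−1)/(4C−4)+0.615/C = 1.2485; K_s = 1+0.5/C = 1.0821
F_a = (F_max−F_min)/2 = 692 N; F_m = (F_max+F_min)/2 = 1178 N
τ_a = K_W·8F_aD/(πd³) = 1.2485 × 506.91 = 632.86 MPa
τ_m = K_s·8F_mD/(πd³) = 1.0821 × 862.92 = 933.8 MPa
Soderberg: 1/n_f = τ_a/S_se + τ_m/S_sy = 632.86/321 + 933.8/544 = 1.97153 + 1.71655 = 3.6881
n_f = 1/3.6881 = 0.2711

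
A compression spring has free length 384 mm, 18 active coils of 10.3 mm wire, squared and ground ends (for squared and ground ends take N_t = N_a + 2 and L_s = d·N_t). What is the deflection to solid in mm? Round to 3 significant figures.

178 mm

N_t = 20; L_s = 10.3·20 = 206 mm
δ_solid = L₀ − L_s = 384 − 206 = 178 mm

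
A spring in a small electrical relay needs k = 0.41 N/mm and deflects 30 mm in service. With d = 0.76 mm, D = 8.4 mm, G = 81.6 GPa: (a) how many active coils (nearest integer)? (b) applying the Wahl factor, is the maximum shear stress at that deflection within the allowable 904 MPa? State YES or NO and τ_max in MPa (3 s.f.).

N_a = Gd⁴/(8D³k) = (81.6×10³)(0.76⁴)/(8·8.4³·0.41) = 14 → N_a = 14
Actual rate k = Gd⁴/(8D³·14) = 0.4101 N/mm
Working load F = kδ = 0.4101·30 = 12.303 N
C = 8.4/0.76 = 11.0526; K_W = (4C−1)/(4C−4)+0.615/C = 1.1303
τ_max = K_W·8FD/(πd³) = 1.1303·599.5 = 677.58 MPa
τ_max ≤ 904 MPa → acceptable

(a) 14 coils; (b) YES, τ_max = 678 MPa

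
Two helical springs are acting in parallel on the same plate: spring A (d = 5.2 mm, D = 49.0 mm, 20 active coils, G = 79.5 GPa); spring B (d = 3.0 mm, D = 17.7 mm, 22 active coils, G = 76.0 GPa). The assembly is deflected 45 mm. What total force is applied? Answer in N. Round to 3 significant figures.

423 N

k_A = Gd⁴/(8D³N_a) = (79.5×10³)(5.2⁴)/(8·49.0³·20) = 3.088 N/mm
k_B = Gd⁴/(8D³N_a) = (76.0×10³)(3.0⁴)/(8·17.7³·22) = 6.3076 N/mm
Parallel: k_eq = 3.088 + 6.3076 = 9.3956 N/mm
F = k_eq·δ = 9.3956·45 = 422.8 N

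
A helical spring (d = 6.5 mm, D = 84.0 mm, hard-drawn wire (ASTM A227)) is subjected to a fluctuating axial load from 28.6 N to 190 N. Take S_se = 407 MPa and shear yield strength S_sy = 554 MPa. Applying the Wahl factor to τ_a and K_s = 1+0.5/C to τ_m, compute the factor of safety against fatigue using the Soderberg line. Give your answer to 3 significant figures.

C = D/d = 84.0/6.5 = 12.9231; K_W = (4C−1)/(4C−4)+0.615/C = 1.1105; K_s = 1+0.5/C = 1.0387
F_a = (F_max−F_min)/2 = 80.7 N; F_m = (F_max+F_min)/2 = 109.3 N
τ_a = K_W·8F_aD/(πd³) = 1.1105 × 62.857 = 69.802 MPa
τ_m = K_s·8F_mD/(πd³) = 1.0387 × 85.133 = 88.427 MPa
Soderberg: 1/n_f = τ_a/S_se + τ_m/S_sy = 69.802/407 + 88.427/554 = 0.17150 + 0.15962 = 0.33112
n_f = 1/0.33112 = 3.02

3.02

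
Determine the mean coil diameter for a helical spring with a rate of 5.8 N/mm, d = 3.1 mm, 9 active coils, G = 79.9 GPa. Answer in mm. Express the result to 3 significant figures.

D = (Gd⁴/(8N_a·k))^(1/3) = (79.9×10³·3.1⁴/(8·9·5.8))^(1/3)
  = (17669.9)^(1/3) = 26.0462 mm

26.0 mm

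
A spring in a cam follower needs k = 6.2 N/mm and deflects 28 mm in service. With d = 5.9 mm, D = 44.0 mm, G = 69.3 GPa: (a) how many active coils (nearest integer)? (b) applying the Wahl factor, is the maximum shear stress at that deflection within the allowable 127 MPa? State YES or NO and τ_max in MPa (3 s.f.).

N_a = Gd⁴/(8D³k) = (69.3×10³)(5.9⁴)/(8·44.0³·6.2) = 19.87 → N_a = 20
Actual rate k = Gd⁴/(8D³·20) = 6.1612 N/mm
Working load F = kδ = 6.1612·28 = 172.51 N
C = 44.0/5.9 = 7.4576; K_W = (4C−1)/(4C−4)+0.615/C = 1.1986
τ_max = K_W·8FD/(πd³) = 1.1986·94.115 = 112.81 MPa
τ_max ≤ 127 MPa → acceptable

(a) 20 coils; (b) YES, τ_max = 113 MPa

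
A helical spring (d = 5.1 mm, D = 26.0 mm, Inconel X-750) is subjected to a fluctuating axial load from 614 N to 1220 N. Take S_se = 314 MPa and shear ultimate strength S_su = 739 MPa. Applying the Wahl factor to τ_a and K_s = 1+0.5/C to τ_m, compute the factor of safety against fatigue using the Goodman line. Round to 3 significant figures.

0.765

C = D/d = 26.0/5.1 = 5.0980; K_W = (4C−1)/(4C−4)+0.615/C = 1.3036; K_s = 1+0.5/C = 1.0981
F_a = (F_max−F_min)/2 = 303 N; F_m = (F_max+F_min)/2 = 917 N
τ_a = K_W·8F_aD/(πd³) = 1.3036 × 151.23 = 197.15 MPa
τ_m = K_s·8F_mD/(πd³) = 1.0981 × 457.69 = 502.58 MPa
Goodman: 1/n_f = τ_a/S_se + τ_m/S_su = 197.15/314 + 502.58/739 = 0.62788 + 0.68008 = 1.308
n_f = 1/1.308 = 0.7645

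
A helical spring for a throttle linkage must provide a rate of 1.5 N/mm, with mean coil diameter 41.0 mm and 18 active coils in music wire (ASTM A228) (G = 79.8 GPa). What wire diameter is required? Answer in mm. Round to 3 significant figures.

d = (8D³N_a·k / G)^(1/4) = (8·41.0³·18·1.5 / (79.8×10³))^0.25
  = (186.55)^0.25 = 3.6957 mm

3.70 mm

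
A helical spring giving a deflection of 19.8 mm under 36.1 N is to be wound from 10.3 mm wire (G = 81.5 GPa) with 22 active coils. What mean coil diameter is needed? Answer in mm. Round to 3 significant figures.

142 mm

Required rate k = F/δ = 36.1/19.8 = 1.8232 N/mm
D = (Gd⁴/(8N_a·k))^(1/3) = (81.5×10³·10.3⁴/(8·22·1.8232))^(1/3)
  = (2.85859e+06)^(1/3) = 141.9223 mm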